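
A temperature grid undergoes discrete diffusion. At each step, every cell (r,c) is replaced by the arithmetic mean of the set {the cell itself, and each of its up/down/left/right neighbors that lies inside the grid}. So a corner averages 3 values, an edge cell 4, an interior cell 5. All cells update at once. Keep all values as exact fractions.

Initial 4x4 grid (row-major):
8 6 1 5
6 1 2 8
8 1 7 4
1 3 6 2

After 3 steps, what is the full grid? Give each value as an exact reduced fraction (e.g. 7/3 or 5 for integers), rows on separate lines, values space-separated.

Answer: 10597/2160 202/45 371/90 4649/1080
6827/1440 25003/6000 12551/3000 3109/720
3303/800 203/50 321/80 1801/400
71/18 8879/2400 9911/2400 619/144

Derivation:
After step 1:
  20/3 4 7/2 14/3
  23/4 16/5 19/5 19/4
  4 4 4 21/4
  4 11/4 9/2 4
After step 2:
  197/36 521/120 479/120 155/36
  1177/240 83/20 77/20 277/60
  71/16 359/100 431/100 9/2
  43/12 61/16 61/16 55/12
After step 3:
  10597/2160 202/45 371/90 4649/1080
  6827/1440 25003/6000 12551/3000 3109/720
  3303/800 203/50 321/80 1801/400
  71/18 8879/2400 9911/2400 619/144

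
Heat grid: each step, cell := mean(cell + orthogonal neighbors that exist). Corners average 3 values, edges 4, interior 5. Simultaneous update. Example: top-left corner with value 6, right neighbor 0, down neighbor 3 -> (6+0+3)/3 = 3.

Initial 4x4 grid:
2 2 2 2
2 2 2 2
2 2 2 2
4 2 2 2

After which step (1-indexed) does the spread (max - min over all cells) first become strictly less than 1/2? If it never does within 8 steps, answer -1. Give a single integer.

Step 1: max=8/3, min=2, spread=2/3
Step 2: max=23/9, min=2, spread=5/9
Step 3: max=257/108, min=2, spread=41/108
  -> spread < 1/2 first at step 3
Step 4: max=7523/3240, min=2, spread=1043/3240
Step 5: max=219953/97200, min=2, spread=25553/97200
Step 6: max=6503459/2916000, min=18079/9000, spread=645863/2916000
Step 7: max=192601691/87480000, min=120971/60000, spread=16225973/87480000
Step 8: max=5726277983/2624400000, min=54701/27000, spread=409340783/2624400000

Answer: 3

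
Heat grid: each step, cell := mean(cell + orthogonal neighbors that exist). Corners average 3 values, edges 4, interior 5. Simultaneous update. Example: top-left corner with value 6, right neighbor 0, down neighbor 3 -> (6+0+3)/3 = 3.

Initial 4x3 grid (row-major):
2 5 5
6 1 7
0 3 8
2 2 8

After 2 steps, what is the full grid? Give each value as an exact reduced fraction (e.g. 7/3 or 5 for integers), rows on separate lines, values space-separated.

After step 1:
  13/3 13/4 17/3
  9/4 22/5 21/4
  11/4 14/5 13/2
  4/3 15/4 6
After step 2:
  59/18 353/80 85/18
  103/30 359/100 1309/240
  137/60 101/25 411/80
  47/18 833/240 65/12

Answer: 59/18 353/80 85/18
103/30 359/100 1309/240
137/60 101/25 411/80
47/18 833/240 65/12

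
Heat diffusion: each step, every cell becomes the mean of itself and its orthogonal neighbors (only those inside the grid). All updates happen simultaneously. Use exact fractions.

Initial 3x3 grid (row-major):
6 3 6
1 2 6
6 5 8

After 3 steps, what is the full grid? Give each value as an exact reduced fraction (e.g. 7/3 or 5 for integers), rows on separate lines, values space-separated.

After step 1:
  10/3 17/4 5
  15/4 17/5 11/2
  4 21/4 19/3
After step 2:
  34/9 959/240 59/12
  869/240 443/100 607/120
  13/3 1139/240 205/36
After step 3:
  2051/540 61633/14400 3353/720
  58183/14400 26221/6000 36179/7200
  127/30 69133/14400 11159/2160

Answer: 2051/540 61633/14400 3353/720
58183/14400 26221/6000 36179/7200
127/30 69133/14400 11159/2160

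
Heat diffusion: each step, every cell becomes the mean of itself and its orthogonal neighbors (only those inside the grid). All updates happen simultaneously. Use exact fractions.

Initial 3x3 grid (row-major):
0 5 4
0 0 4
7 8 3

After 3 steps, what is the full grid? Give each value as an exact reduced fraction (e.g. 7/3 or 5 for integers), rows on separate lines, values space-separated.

Answer: 349/135 4337/1600 1781/540
41483/14400 6857/2000 50383/14400
2683/720 9143/2400 2983/720

Derivation:
After step 1:
  5/3 9/4 13/3
  7/4 17/5 11/4
  5 9/2 5
After step 2:
  17/9 233/80 28/9
  709/240 293/100 929/240
  15/4 179/40 49/12
After step 3:
  349/135 4337/1600 1781/540
  41483/14400 6857/2000 50383/14400
  2683/720 9143/2400 2983/720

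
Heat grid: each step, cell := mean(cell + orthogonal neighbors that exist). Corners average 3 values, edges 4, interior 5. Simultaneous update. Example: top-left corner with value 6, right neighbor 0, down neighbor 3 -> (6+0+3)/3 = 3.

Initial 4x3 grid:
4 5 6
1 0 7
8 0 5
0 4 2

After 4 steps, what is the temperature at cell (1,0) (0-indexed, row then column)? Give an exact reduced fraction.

Step 1: cell (1,0) = 13/4
Step 2: cell (1,0) = 343/120
Step 3: cell (1,0) = 469/144
Step 4: cell (1,0) = 69713/21600
Full grid after step 4:
  91313/25920 648049/172800 35191/8640
  69713/21600 257399/72000 3019/800
  22187/7200 112907/36000 75211/21600
  2485/864 266149/86400 8161/2592

Answer: 69713/21600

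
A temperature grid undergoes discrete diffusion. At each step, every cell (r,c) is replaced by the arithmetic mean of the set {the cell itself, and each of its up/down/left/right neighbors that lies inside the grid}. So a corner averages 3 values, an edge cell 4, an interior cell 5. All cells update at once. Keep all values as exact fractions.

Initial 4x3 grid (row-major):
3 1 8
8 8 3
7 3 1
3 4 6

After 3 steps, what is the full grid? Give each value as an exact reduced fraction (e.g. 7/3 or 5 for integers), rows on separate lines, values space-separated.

Answer: 3517/720 1453/300 3187/720
12389/2400 1159/250 10889/2400
34777/7200 6929/1500 29377/7200
10171/2160 7583/1800 8641/2160

Derivation:
After step 1:
  4 5 4
  13/2 23/5 5
  21/4 23/5 13/4
  14/3 4 11/3
After step 2:
  31/6 22/5 14/3
  407/80 257/50 337/80
  1261/240 217/50 991/240
  167/36 127/30 131/36
After step 3:
  3517/720 1453/300 3187/720
  12389/2400 1159/250 10889/2400
  34777/7200 6929/1500 29377/7200
  10171/2160 7583/1800 8641/2160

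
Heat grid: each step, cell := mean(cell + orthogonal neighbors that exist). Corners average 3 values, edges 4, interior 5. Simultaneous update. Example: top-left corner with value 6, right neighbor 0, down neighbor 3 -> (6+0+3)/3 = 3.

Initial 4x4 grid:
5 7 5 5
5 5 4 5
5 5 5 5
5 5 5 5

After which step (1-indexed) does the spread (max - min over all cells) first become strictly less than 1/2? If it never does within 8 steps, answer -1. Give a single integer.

Answer: 3

Derivation:
Step 1: max=17/3, min=19/4, spread=11/12
Step 2: max=1297/240, min=391/80, spread=31/60
Step 3: max=11527/2160, min=3939/800, spread=8917/21600
  -> spread < 1/2 first at step 3
Step 4: max=68129/12960, min=118481/24000, spread=207463/648000
Step 5: max=10139023/1944000, min=1068731/216000, spread=130111/486000
Step 6: max=302061193/58320000, min=32115341/6480000, spread=3255781/14580000
Step 7: max=9018210847/1749600000, min=965418827/194400000, spread=82360351/437400000
Step 8: max=53896575701/10497600000, min=29020507469/5832000000, spread=2074577821/13122000000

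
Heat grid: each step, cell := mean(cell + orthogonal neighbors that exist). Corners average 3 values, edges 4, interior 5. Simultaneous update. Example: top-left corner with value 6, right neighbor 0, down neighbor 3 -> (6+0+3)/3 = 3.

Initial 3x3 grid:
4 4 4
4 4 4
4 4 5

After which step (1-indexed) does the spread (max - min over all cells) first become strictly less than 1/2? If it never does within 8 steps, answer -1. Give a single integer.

Step 1: max=13/3, min=4, spread=1/3
  -> spread < 1/2 first at step 1
Step 2: max=77/18, min=4, spread=5/18
Step 3: max=905/216, min=4, spread=41/216
Step 4: max=53971/12960, min=1451/360, spread=347/2592
Step 5: max=3217337/777600, min=14557/3600, spread=2921/31104
Step 6: max=192452539/46656000, min=1753483/432000, spread=24611/373248
Step 7: max=11516162033/2799360000, min=39536741/9720000, spread=207329/4478976
Step 8: max=689876352451/167961600000, min=2112401599/518400000, spread=1746635/53747712

Answer: 1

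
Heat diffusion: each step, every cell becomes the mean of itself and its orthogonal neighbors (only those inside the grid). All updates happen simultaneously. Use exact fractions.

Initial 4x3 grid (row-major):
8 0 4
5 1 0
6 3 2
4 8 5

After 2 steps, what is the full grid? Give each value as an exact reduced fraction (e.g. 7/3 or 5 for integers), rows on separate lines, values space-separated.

Answer: 151/36 643/240 19/9
469/120 79/25 443/240
39/8 89/25 53/16
31/6 5 25/6

Derivation:
After step 1:
  13/3 13/4 4/3
  5 9/5 7/4
  9/2 4 5/2
  6 5 5
After step 2:
  151/36 643/240 19/9
  469/120 79/25 443/240
  39/8 89/25 53/16
  31/6 5 25/6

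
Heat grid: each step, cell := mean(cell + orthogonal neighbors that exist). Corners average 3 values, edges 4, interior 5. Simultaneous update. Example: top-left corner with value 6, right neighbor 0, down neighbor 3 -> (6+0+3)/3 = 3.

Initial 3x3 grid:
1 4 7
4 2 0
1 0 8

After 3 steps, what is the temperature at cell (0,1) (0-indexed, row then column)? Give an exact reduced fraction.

Answer: 4529/1440

Derivation:
Step 1: cell (0,1) = 7/2
Step 2: cell (0,1) = 73/24
Step 3: cell (0,1) = 4529/1440
Full grid after step 3:
  193/72 4529/1440 1439/432
  1807/720 541/200 9413/2880
  947/432 7583/2880 311/108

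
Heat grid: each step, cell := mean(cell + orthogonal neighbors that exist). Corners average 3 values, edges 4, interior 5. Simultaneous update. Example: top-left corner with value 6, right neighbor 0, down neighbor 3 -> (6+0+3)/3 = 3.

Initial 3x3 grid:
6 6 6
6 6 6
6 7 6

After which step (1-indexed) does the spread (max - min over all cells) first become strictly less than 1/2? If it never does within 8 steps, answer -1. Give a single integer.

Step 1: max=19/3, min=6, spread=1/3
  -> spread < 1/2 first at step 1
Step 2: max=1507/240, min=6, spread=67/240
Step 3: max=13397/2160, min=1207/200, spread=1807/10800
Step 4: max=5341963/864000, min=32761/5400, spread=33401/288000
Step 5: max=47885933/7776000, min=3283391/540000, spread=3025513/38880000
Step 6: max=19127326867/3110400000, min=175555949/28800000, spread=53531/995328
Step 7: max=1145776925849/186624000000, min=47447116051/7776000000, spread=450953/11943936
Step 8: max=68693543560603/11197440000000, min=5699728610519/933120000000, spread=3799043/143327232

Answer: 1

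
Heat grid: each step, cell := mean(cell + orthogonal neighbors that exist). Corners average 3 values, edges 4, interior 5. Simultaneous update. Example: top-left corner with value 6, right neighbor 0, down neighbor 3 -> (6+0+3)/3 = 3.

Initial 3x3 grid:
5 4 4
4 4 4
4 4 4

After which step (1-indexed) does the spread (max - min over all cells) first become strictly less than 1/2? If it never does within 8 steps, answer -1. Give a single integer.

Step 1: max=13/3, min=4, spread=1/3
  -> spread < 1/2 first at step 1
Step 2: max=77/18, min=4, spread=5/18
Step 3: max=905/216, min=4, spread=41/216
Step 4: max=53971/12960, min=1451/360, spread=347/2592
Step 5: max=3217337/777600, min=14557/3600, spread=2921/31104
Step 6: max=192452539/46656000, min=1753483/432000, spread=24611/373248
Step 7: max=11516162033/2799360000, min=39536741/9720000, spread=207329/4478976
Step 8: max=689876352451/167961600000, min=2112401599/518400000, spread=1746635/53747712

Answer: 1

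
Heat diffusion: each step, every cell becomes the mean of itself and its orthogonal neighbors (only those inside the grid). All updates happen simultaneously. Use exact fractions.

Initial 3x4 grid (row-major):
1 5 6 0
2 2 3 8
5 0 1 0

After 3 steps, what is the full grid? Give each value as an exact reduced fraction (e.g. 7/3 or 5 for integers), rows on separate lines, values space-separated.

After step 1:
  8/3 7/2 7/2 14/3
  5/2 12/5 4 11/4
  7/3 2 1 3
After step 2:
  26/9 181/60 47/12 131/36
  99/40 72/25 273/100 173/48
  41/18 29/15 5/2 9/4
After step 3:
  3017/1080 1429/450 2993/900 1607/432
  6313/2400 2607/1000 18757/6000 44003/14400
  2407/1080 1079/450 353/150 401/144

Answer: 3017/1080 1429/450 2993/900 1607/432
6313/2400 2607/1000 18757/6000 44003/14400
2407/1080 1079/450 353/150 401/144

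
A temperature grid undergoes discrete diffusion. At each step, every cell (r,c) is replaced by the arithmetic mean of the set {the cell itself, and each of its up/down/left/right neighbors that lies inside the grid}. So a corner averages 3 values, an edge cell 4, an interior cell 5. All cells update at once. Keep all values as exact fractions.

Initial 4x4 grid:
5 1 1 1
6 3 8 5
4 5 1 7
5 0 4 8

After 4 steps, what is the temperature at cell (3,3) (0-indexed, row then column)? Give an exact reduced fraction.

Answer: 296147/64800

Derivation:
Step 1: cell (3,3) = 19/3
Step 2: cell (3,3) = 89/18
Step 3: cell (3,3) = 2149/432
Step 4: cell (3,3) = 296147/64800
Full grid after step 4:
  80191/21600 88363/24000 757907/216000 242957/64800
  71191/18000 74671/20000 143803/36000 217403/54000
  68471/18000 48263/12000 148501/36000 247859/54000
  83009/21600 275119/72000 942461/216000 296147/64800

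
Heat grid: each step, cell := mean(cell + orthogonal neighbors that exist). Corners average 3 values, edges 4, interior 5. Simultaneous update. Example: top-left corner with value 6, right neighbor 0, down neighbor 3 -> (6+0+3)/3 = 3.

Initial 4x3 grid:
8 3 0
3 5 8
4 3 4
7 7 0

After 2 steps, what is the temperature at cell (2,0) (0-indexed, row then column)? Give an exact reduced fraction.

Step 1: cell (2,0) = 17/4
Step 2: cell (2,0) = 397/80
Full grid after step 2:
  41/9 251/60 143/36
  1099/240 89/20 241/60
  397/80 17/4 61/15
  29/6 1111/240 35/9

Answer: 397/80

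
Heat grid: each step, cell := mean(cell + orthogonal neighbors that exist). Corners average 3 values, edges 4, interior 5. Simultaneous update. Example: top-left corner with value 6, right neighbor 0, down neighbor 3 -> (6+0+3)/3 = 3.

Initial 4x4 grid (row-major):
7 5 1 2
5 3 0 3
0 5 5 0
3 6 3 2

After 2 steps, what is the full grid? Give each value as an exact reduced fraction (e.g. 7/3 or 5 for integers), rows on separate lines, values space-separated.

Answer: 161/36 229/60 13/5 7/4
61/15 351/100 237/100 163/80
69/20 7/2 153/50 481/240
7/2 301/80 751/240 49/18

Derivation:
After step 1:
  17/3 4 2 2
  15/4 18/5 12/5 5/4
  13/4 19/5 13/5 5/2
  3 17/4 4 5/3
After step 2:
  161/36 229/60 13/5 7/4
  61/15 351/100 237/100 163/80
  69/20 7/2 153/50 481/240
  7/2 301/80 751/240 49/18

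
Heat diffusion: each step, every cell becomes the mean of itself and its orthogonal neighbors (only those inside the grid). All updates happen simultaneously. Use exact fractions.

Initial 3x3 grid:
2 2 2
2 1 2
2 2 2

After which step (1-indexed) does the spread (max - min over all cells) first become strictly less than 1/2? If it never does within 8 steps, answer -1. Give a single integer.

Answer: 1

Derivation:
Step 1: max=2, min=7/4, spread=1/4
  -> spread < 1/2 first at step 1
Step 2: max=151/80, min=44/25, spread=51/400
Step 3: max=673/360, min=8777/4800, spread=589/14400
Step 4: max=534919/288000, min=55057/30000, spread=31859/1440000
Step 5: max=3335279/1800000, min=31868393/17280000, spread=751427/86400000
Step 6: max=1918536871/1036800000, min=199365313/108000000, spread=23149331/5184000000
Step 7: max=11985068111/6480000000, min=114933345737/62208000000, spread=616540643/311040000000
Step 8: max=6901027991239/3732480000000, min=718487546017/388800000000, spread=17737747379/18662400000000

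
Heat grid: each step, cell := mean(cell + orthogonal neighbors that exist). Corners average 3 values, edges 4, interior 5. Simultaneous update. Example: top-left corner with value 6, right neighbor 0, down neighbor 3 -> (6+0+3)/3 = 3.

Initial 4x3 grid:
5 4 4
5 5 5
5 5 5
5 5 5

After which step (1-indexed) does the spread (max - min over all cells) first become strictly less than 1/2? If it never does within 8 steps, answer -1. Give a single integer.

Answer: 2

Derivation:
Step 1: max=5, min=13/3, spread=2/3
Step 2: max=5, min=163/36, spread=17/36
  -> spread < 1/2 first at step 2
Step 3: max=5, min=9953/2160, spread=847/2160
Step 4: max=1121/225, min=151369/32400, spread=2011/6480
Step 5: max=536287/108000, min=18309217/3888000, spread=199423/777600
Step 6: max=10684751/2160000, min=1105495133/233280000, spread=1938319/9331200
Step 7: max=958555801/194400000, min=66622322947/13996800000, spread=95747789/559872000
Step 8: max=57346856059/11664000000, min=4011470744873/839808000000, spread=940023131/6718464000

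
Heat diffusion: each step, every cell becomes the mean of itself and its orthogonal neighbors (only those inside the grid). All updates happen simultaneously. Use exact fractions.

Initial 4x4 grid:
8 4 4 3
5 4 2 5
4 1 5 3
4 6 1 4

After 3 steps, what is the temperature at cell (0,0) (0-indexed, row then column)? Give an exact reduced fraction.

Answer: 1259/270

Derivation:
Step 1: cell (0,0) = 17/3
Step 2: cell (0,0) = 191/36
Step 3: cell (0,0) = 1259/270
Full grid after step 3:
  1259/270 32287/7200 9037/2400 61/16
  33037/7200 1456/375 7671/2000 4121/1200
  28261/7200 23413/6000 9797/3000 12947/3600
  1727/432 1561/450 1609/450 3527/1080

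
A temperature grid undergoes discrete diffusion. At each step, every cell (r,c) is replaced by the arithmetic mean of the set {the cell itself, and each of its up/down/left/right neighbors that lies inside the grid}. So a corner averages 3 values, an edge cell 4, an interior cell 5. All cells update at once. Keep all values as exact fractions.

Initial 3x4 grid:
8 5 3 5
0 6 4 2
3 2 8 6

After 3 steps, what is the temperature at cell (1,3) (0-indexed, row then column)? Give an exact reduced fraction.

Step 1: cell (1,3) = 17/4
Step 2: cell (1,3) = 1051/240
Step 3: cell (1,3) = 12589/2880
Full grid after step 3:
  1123/270 1295/288 6133/1440 1147/270
  1293/320 1623/400 1081/240 12589/2880
  1921/540 1201/288 6403/1440 2549/540

Answer: 12589/2880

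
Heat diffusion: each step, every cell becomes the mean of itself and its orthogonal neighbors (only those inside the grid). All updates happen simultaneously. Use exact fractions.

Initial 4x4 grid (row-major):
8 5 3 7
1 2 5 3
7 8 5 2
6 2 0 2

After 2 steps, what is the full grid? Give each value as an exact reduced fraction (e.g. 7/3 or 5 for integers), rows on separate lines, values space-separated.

Answer: 41/9 551/120 523/120 163/36
283/60 108/25 421/100 911/240
99/20 9/2 353/100 151/48
29/6 321/80 139/48 79/36

Derivation:
After step 1:
  14/3 9/2 5 13/3
  9/2 21/5 18/5 17/4
  11/2 24/5 4 3
  5 4 9/4 4/3
After step 2:
  41/9 551/120 523/120 163/36
  283/60 108/25 421/100 911/240
  99/20 9/2 353/100 151/48
  29/6 321/80 139/48 79/36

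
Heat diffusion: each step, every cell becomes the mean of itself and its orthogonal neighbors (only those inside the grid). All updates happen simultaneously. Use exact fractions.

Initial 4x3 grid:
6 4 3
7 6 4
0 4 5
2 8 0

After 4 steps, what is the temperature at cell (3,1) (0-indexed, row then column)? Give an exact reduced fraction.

Step 1: cell (3,1) = 7/2
Step 2: cell (3,1) = 473/120
Step 3: cell (3,1) = 26851/7200
Step 4: cell (3,1) = 1682009/432000
Full grid after step 4:
  611297/129600 3968753/864000 580247/129600
  241063/54000 1600417/360000 924877/216000
  27841/6750 364823/90000 884537/216000
  247841/64800 1682009/432000 125683/32400

Answer: 1682009/432000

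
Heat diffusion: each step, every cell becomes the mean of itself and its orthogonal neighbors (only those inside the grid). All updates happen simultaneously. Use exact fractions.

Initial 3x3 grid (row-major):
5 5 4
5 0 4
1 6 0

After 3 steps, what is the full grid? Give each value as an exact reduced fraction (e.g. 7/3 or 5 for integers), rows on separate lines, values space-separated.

Answer: 571/144 5053/1440 785/216
3197/960 529/150 1067/360
241/72 8111/2880 1303/432

Derivation:
After step 1:
  5 7/2 13/3
  11/4 4 2
  4 7/4 10/3
After step 2:
  15/4 101/24 59/18
  63/16 14/5 41/12
  17/6 157/48 85/36
After step 3:
  571/144 5053/1440 785/216
  3197/960 529/150 1067/360
  241/72 8111/2880 1303/432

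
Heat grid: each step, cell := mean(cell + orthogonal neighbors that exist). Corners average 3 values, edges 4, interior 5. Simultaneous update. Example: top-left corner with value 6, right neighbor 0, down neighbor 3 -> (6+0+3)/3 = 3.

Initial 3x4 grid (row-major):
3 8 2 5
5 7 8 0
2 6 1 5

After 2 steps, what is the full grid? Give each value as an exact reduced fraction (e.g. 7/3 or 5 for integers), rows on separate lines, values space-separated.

After step 1:
  16/3 5 23/4 7/3
  17/4 34/5 18/5 9/2
  13/3 4 5 2
After step 2:
  175/36 1373/240 1001/240 151/36
  1243/240 473/100 513/100 373/120
  151/36 151/30 73/20 23/6

Answer: 175/36 1373/240 1001/240 151/36
1243/240 473/100 513/100 373/120
151/36 151/30 73/20 23/6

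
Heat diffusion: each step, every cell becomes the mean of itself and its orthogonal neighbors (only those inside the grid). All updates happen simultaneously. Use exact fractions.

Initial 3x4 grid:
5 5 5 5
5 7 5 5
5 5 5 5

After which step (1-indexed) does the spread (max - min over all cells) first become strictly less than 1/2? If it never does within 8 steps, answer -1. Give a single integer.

Answer: 2

Derivation:
Step 1: max=11/2, min=5, spread=1/2
Step 2: max=273/50, min=5, spread=23/50
  -> spread < 1/2 first at step 2
Step 3: max=12811/2400, min=1013/200, spread=131/480
Step 4: max=114551/21600, min=18391/3600, spread=841/4320
Step 5: max=45742051/8640000, min=3693373/720000, spread=56863/345600
Step 6: max=410334341/77760000, min=33389543/6480000, spread=386393/3110400
Step 7: max=163913723131/31104000000, min=13380358813/2592000000, spread=26795339/248832000
Step 8: max=9815015714129/1866240000000, min=804686149667/155520000000, spread=254051069/2985984000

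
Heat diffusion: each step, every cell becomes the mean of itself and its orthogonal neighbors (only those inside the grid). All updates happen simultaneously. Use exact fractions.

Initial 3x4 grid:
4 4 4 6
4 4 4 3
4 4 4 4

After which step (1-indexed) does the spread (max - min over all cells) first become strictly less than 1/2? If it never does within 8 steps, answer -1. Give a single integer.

Step 1: max=9/2, min=11/3, spread=5/6
Step 2: max=157/36, min=58/15, spread=89/180
  -> spread < 1/2 first at step 2
Step 3: max=15079/3600, min=8533/2160, spread=643/2700
Step 4: max=539131/129600, min=13429/3375, spread=117287/648000
Step 5: max=31979669/7776000, min=4312037/1080000, spread=4665013/38880000
Step 6: max=1912433431/466560000, min=540101/135000, spread=73351/746496
Step 7: max=114265882229/27993600000, min=389891633/97200000, spread=79083677/1119744000
Step 8: max=6842348232511/1679616000000, min=46846264369/11664000000, spread=771889307/13436928000

Answer: 2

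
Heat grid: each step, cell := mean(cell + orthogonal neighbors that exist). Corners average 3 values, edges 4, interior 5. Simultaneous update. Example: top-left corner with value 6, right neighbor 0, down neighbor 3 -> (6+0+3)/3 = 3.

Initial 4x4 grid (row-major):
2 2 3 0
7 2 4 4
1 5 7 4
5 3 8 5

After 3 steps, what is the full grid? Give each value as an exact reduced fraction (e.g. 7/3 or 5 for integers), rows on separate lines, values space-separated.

After step 1:
  11/3 9/4 9/4 7/3
  3 4 4 3
  9/2 18/5 28/5 5
  3 21/4 23/4 17/3
After step 2:
  107/36 73/24 65/24 91/36
  91/24 337/100 377/100 43/12
  141/40 459/100 479/100 289/60
  17/4 22/5 167/30 197/36
After step 3:
  353/108 10883/3600 10843/3600 635/216
  12293/3600 5569/1500 10933/3000 3307/900
  4847/1200 827/200 353/75 4199/900
  487/120 2821/600 9103/1800 1427/270

Answer: 353/108 10883/3600 10843/3600 635/216
12293/3600 5569/1500 10933/3000 3307/900
4847/1200 827/200 353/75 4199/900
487/120 2821/600 9103/1800 1427/270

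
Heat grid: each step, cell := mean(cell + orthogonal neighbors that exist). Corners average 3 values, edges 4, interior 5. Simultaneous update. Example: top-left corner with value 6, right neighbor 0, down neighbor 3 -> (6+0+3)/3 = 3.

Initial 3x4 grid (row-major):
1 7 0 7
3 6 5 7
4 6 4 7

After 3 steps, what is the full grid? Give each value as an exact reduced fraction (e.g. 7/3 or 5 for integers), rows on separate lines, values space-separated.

Answer: 8719/2160 29833/7200 34693/7200 10819/2160
9851/2400 9313/2000 29539/6000 39613/7200
2441/540 17029/3600 3239/600 997/180

Derivation:
After step 1:
  11/3 7/2 19/4 14/3
  7/2 27/5 22/5 13/2
  13/3 5 11/2 6
After step 2:
  32/9 1039/240 1039/240 191/36
  169/40 109/25 531/100 647/120
  77/18 607/120 209/40 6
After step 3:
  8719/2160 29833/7200 34693/7200 10819/2160
  9851/2400 9313/2000 29539/6000 39613/7200
  2441/540 17029/3600 3239/600 997/180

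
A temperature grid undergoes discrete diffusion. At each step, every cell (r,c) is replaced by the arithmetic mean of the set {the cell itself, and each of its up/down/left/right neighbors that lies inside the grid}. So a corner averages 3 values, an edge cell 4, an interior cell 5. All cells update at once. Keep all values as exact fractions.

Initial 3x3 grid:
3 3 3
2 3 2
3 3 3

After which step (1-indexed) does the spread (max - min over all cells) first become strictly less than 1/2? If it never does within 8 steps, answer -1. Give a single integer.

Step 1: max=3, min=13/5, spread=2/5
  -> spread < 1/2 first at step 1
Step 2: max=141/50, min=641/240, spread=179/1200
Step 3: max=628/225, min=8177/3000, spread=589/9000
Step 4: max=498919/180000, min=2370449/864000, spread=121811/4320000
Step 5: max=2238577/810000, min=29708393/10800000, spread=417901/32400000
Step 6: max=1788936871/648000000, min=8568630641/3110400000, spread=91331699/15552000000
Step 7: max=8044744993/2916000000, min=107157345737/38880000000, spread=317762509/116640000000
Step 8: max=6434467991239/2332800000000, min=30871313113169/11197440000000, spread=70666223891/55987200000000

Answer: 1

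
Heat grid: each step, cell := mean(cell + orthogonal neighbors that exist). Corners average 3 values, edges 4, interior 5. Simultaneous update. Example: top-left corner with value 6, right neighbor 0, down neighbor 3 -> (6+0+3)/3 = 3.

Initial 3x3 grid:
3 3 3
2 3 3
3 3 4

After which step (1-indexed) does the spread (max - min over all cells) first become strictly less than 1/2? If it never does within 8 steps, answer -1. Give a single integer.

Step 1: max=10/3, min=8/3, spread=2/3
Step 2: max=59/18, min=653/240, spread=401/720
Step 3: max=3379/1080, min=6043/2160, spread=143/432
  -> spread < 1/2 first at step 3
Step 4: max=200723/64800, min=371321/129600, spread=1205/5184
Step 5: max=11853031/3888000, min=22437187/7776000, spread=10151/62208
Step 6: max=706633007/233280000, min=1359817889/466560000, spread=85517/746496
Step 7: max=42119195179/13996800000, min=81987043483/27993600000, spread=720431/8957952
Step 8: max=2518041044363/839808000000, min=4941250510601/1679616000000, spread=6069221/107495424

Answer: 3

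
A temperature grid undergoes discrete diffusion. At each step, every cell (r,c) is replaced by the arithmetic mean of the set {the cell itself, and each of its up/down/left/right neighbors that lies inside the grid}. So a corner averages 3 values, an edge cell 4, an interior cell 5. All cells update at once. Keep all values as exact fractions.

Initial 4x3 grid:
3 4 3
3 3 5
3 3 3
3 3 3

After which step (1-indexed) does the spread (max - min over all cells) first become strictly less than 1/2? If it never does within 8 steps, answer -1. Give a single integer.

Answer: 4

Derivation:
Step 1: max=4, min=3, spread=1
Step 2: max=73/20, min=3, spread=13/20
Step 3: max=2587/720, min=3, spread=427/720
Step 4: max=50063/14400, min=307/100, spread=1171/2880
  -> spread < 1/2 first at step 4
Step 5: max=8930111/2592000, min=55649/18000, spread=183331/518400
Step 6: max=528398189/155520000, min=3381431/1080000, spread=331777/1244160
Step 7: max=3497333039/1036800000, min=4255423/1350000, spread=9166727/41472000
Step 8: max=1874873178709/559872000000, min=12343430761/3888000000, spread=779353193/4478976000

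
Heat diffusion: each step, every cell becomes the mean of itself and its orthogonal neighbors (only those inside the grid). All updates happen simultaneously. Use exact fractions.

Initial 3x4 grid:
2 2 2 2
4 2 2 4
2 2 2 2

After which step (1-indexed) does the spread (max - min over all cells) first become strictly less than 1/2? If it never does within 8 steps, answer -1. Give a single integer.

Answer: 2

Derivation:
Step 1: max=8/3, min=2, spread=2/3
Step 2: max=307/120, min=113/50, spread=179/600
  -> spread < 1/2 first at step 2
Step 3: max=2597/1080, min=1033/450, spread=589/5400
Step 4: max=1029307/432000, min=418853/180000, spread=120299/2160000
Step 5: max=61186913/25920000, min=3787723/1620000, spread=116669/5184000
Step 6: max=3662022067/1555200000, min=1518270893/648000000, spread=90859619/7776000000
Step 7: max=219357719753/93312000000, min=91198028887/38880000000, spread=2412252121/466560000000
Step 8: max=13153065835627/5598720000000, min=5474449510133/2332800000000, spread=71935056539/27993600000000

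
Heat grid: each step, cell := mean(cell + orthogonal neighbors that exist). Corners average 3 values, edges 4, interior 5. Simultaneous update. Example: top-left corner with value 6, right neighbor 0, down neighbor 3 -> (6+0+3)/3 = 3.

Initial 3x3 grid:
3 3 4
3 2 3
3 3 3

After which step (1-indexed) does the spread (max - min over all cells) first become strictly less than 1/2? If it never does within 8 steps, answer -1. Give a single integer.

Step 1: max=10/3, min=11/4, spread=7/12
Step 2: max=28/9, min=17/6, spread=5/18
  -> spread < 1/2 first at step 2
Step 3: max=413/135, min=1033/360, spread=41/216
Step 4: max=48707/16200, min=62051/21600, spread=347/2592
Step 5: max=363263/121500, min=3753097/1296000, spread=2921/31104
Step 6: max=173318213/58320000, min=225963659/77760000, spread=24611/373248
Step 7: max=5184280643/1749600000, min=13608780673/4665600000, spread=207329/4478976
Step 8: max=620508643367/209952000000, min=818247800531/279936000000, spread=1746635/53747712

Answer: 2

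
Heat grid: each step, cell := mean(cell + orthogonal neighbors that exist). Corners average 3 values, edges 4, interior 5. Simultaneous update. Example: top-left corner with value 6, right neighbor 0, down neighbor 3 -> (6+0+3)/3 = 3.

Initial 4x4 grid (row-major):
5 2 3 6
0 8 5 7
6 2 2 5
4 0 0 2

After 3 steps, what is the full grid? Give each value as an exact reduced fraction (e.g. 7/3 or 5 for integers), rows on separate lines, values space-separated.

After step 1:
  7/3 9/2 4 16/3
  19/4 17/5 5 23/4
  3 18/5 14/5 4
  10/3 3/2 1 7/3
After step 2:
  139/36 427/120 113/24 181/36
  809/240 17/4 419/100 241/48
  881/240 143/50 82/25 893/240
  47/18 283/120 229/120 22/9
After step 3:
  7769/2160 737/180 1967/450 2125/432
  1091/288 175/48 25739/6000 32327/7200
  22523/7200 19703/6000 19151/6000 26039/7200
  6221/2160 2191/900 562/225 5813/2160

Answer: 7769/2160 737/180 1967/450 2125/432
1091/288 175/48 25739/6000 32327/7200
22523/7200 19703/6000 19151/6000 26039/7200
6221/2160 2191/900 562/225 5813/2160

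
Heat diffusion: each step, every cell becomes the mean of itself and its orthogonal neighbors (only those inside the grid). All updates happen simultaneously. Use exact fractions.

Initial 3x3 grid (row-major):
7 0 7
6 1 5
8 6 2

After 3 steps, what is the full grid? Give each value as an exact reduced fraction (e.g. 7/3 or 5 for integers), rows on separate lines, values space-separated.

After step 1:
  13/3 15/4 4
  11/2 18/5 15/4
  20/3 17/4 13/3
After step 2:
  163/36 941/240 23/6
  201/40 417/100 941/240
  197/36 377/80 37/9
After step 3:
  9701/2160 59227/14400 467/120
  3839/800 26099/6000 57727/14400
  10951/2160 22159/4800 1147/270

Answer: 9701/2160 59227/14400 467/120
3839/800 26099/6000 57727/14400
10951/2160 22159/4800 1147/270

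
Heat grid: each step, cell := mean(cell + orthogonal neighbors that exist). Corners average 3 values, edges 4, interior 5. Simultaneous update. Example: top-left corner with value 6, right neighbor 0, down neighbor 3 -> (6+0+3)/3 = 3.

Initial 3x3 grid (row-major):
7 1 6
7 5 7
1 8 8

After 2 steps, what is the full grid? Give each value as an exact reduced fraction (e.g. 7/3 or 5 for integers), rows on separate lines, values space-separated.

Answer: 59/12 1201/240 191/36
157/30 547/100 733/120
95/18 241/40 59/9

Derivation:
After step 1:
  5 19/4 14/3
  5 28/5 13/2
  16/3 11/2 23/3
After step 2:
  59/12 1201/240 191/36
  157/30 547/100 733/120
  95/18 241/40 59/9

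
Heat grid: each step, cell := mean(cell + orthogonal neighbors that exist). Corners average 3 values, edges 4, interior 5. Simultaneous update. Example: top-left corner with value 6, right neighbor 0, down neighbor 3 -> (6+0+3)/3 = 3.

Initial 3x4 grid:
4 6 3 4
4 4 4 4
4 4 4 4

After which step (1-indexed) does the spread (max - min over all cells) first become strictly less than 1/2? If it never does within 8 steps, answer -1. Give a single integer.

Step 1: max=14/3, min=11/3, spread=1
Step 2: max=527/120, min=58/15, spread=21/40
Step 3: max=4667/1080, min=709/180, spread=413/1080
  -> spread < 1/2 first at step 3
Step 4: max=136961/32400, min=214141/54000, spread=21191/81000
Step 5: max=4092167/972000, min=143431/36000, spread=21953/97200
Step 6: max=60870517/14580000, min=38967203/9720000, spread=193577/1166400
Step 7: max=909872507/218700000, min=2343662777/583200000, spread=9919669/69984000
Step 8: max=217496264377/52488000000, min=47037687431/11664000000, spread=18645347/167961600

Answer: 3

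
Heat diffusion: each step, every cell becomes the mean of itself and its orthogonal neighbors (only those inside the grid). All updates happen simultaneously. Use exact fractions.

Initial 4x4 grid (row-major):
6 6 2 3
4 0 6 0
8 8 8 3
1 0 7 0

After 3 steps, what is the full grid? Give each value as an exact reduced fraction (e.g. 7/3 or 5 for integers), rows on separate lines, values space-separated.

Answer: 4999/1080 29213/7200 26869/7200 3161/1080
32333/7200 13789/3000 11087/3000 24889/7200
2219/480 4333/1000 13081/3000 25169/7200
1483/360 2087/480 28289/7200 4147/1080

Derivation:
After step 1:
  16/3 7/2 17/4 5/3
  9/2 24/5 16/5 3
  21/4 24/5 32/5 11/4
  3 4 15/4 10/3
After step 2:
  40/9 1073/240 757/240 107/36
  1193/240 104/25 433/100 637/240
  351/80 101/20 209/50 929/240
  49/12 311/80 1049/240 59/18
After step 3:
  4999/1080 29213/7200 26869/7200 3161/1080
  32333/7200 13789/3000 11087/3000 24889/7200
  2219/480 4333/1000 13081/3000 25169/7200
  1483/360 2087/480 28289/7200 4147/1080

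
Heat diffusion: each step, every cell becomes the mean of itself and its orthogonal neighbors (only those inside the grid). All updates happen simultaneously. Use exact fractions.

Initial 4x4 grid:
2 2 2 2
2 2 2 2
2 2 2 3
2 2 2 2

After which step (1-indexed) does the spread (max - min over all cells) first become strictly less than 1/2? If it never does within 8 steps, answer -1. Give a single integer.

Answer: 1

Derivation:
Step 1: max=7/3, min=2, spread=1/3
  -> spread < 1/2 first at step 1
Step 2: max=271/120, min=2, spread=31/120
Step 3: max=2371/1080, min=2, spread=211/1080
Step 4: max=232843/108000, min=2, spread=16843/108000
Step 5: max=2082643/972000, min=18079/9000, spread=130111/972000
Step 6: max=61962367/29160000, min=1087159/540000, spread=3255781/29160000
Step 7: max=1849953691/874800000, min=1091107/540000, spread=82360351/874800000
Step 8: max=55239316891/26244000000, min=196906441/97200000, spread=2074577821/26244000000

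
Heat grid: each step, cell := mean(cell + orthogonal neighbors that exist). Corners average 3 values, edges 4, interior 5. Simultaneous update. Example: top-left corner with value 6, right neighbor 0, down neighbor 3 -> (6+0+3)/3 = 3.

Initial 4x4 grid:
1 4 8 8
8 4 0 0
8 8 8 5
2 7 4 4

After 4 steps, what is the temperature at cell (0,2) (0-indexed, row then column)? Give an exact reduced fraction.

Step 1: cell (0,2) = 5
Step 2: cell (0,2) = 223/48
Step 3: cell (0,2) = 32723/7200
Step 4: cell (0,2) = 995681/216000
Full grid after step 4:
  79847/16200 1030409/216000 995681/216000 288233/64800
  1121459/216000 56879/11250 846359/180000 488773/108000
  1214971/216000 966919/180000 451231/90000 500833/108000
  373273/64800 37823/6750 138277/27000 31391/6480

Answer: 995681/216000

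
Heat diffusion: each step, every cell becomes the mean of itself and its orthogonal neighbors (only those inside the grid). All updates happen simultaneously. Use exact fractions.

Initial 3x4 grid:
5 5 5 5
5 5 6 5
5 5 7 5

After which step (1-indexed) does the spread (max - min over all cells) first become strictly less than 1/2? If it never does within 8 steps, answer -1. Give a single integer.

Answer: 3

Derivation:
Step 1: max=23/4, min=5, spread=3/4
Step 2: max=1351/240, min=5, spread=151/240
Step 3: max=5963/1080, min=1213/240, spread=1009/2160
  -> spread < 1/2 first at step 3
Step 4: max=707981/129600, min=36767/7200, spread=1847/5184
Step 5: max=42200809/7776000, min=185089/36000, spread=444317/1555200
Step 6: max=2517108911/466560000, min=67028951/12960000, spread=4162667/18662400
Step 7: max=150390920749/27993600000, min=4038824909/777600000, spread=199728961/1119744000
Step 8: max=8992182169991/1679616000000, min=27019565059/5184000000, spread=1902744727/13436928000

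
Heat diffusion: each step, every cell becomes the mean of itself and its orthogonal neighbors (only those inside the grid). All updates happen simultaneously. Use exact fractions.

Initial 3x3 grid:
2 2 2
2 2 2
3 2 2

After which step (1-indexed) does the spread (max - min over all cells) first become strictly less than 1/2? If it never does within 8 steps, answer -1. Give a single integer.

Step 1: max=7/3, min=2, spread=1/3
  -> spread < 1/2 first at step 1
Step 2: max=41/18, min=2, spread=5/18
Step 3: max=473/216, min=2, spread=41/216
Step 4: max=28051/12960, min=731/360, spread=347/2592
Step 5: max=1662137/777600, min=7357/3600, spread=2921/31104
Step 6: max=99140539/46656000, min=889483/432000, spread=24611/373248
Step 7: max=5917442033/2799360000, min=20096741/9720000, spread=207329/4478976
Step 8: max=353953152451/167961600000, min=1075601599/518400000, spread=1746635/53747712

Answer: 1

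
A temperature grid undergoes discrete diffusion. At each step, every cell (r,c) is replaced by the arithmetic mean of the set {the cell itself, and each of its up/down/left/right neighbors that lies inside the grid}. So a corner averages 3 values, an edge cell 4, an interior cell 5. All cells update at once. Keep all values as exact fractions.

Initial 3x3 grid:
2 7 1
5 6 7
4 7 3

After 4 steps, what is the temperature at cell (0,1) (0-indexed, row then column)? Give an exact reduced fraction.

Step 1: cell (0,1) = 4
Step 2: cell (0,1) = 301/60
Step 3: cell (0,1) = 16667/3600
Step 4: cell (0,1) = 1056049/216000
Full grid after step 4:
  614963/129600 1056049/216000 207721/43200
  1439357/288000 882451/180000 4379071/864000
  649663/129600 31109/6000 657863/129600

Answer: 1056049/216000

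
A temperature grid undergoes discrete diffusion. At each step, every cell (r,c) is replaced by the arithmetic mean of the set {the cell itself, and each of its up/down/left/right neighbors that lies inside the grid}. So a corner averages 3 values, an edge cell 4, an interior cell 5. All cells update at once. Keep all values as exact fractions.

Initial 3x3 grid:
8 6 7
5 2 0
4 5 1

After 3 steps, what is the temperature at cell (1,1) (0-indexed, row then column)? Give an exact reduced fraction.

Step 1: cell (1,1) = 18/5
Step 2: cell (1,1) = 98/25
Step 3: cell (1,1) = 1514/375
Full grid after step 3:
  5563/1080 67427/14400 8861/2160
  7403/1600 1514/375 24701/7200
  8851/2160 1561/450 119/40

Answer: 1514/375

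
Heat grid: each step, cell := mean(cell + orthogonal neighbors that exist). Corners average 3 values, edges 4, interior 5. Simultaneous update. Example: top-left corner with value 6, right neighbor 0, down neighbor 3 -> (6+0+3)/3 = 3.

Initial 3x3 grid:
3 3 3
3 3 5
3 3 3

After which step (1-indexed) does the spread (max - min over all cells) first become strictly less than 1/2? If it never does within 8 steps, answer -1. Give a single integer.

Step 1: max=11/3, min=3, spread=2/3
Step 2: max=427/120, min=3, spread=67/120
Step 3: max=3677/1080, min=307/100, spread=1807/5400
  -> spread < 1/2 first at step 3
Step 4: max=1453963/432000, min=8461/2700, spread=33401/144000
Step 5: max=12893933/3888000, min=853391/270000, spread=3025513/19440000
Step 6: max=5130526867/1555200000, min=45955949/14400000, spread=53531/497664
Step 7: max=305968925849/93312000000, min=12455116051/3888000000, spread=450953/5971968
Step 8: max=18305063560603/5598720000000, min=1500688610519/466560000000, spread=3799043/71663616

Answer: 3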